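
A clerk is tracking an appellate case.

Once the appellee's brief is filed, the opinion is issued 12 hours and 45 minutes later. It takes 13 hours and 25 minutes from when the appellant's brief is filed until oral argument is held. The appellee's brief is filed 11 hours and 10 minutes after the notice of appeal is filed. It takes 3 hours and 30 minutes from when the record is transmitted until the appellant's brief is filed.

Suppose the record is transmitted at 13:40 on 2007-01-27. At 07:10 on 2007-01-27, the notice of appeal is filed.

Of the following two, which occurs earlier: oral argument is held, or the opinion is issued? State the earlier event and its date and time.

The record is transmitted: 13:40 Jan 27, 2007.
The appellant's brief is filed: 13:40 Jan 27, 2007 + 3h30m = 17:10 Jan 27, 2007.
Oral argument is held: 17:10 Jan 27, 2007 + 13h25m = 06:35 Jan 28, 2007.
The notice of appeal is filed: 07:10 Jan 27, 2007.
The appellee's brief is filed: 07:10 Jan 27, 2007 + 11h10m = 18:20 Jan 27, 2007.
The opinion is issued: 18:20 Jan 27, 2007 + 12h45m = 07:05 Jan 28, 2007.
Comparing: oral argument is held at 06:35 Jan 28, 2007 vs the opinion is issued at 07:05 Jan 28, 2007. Earlier: oral argument is held.

Oral argument is held — 06:35 on 2007-01-28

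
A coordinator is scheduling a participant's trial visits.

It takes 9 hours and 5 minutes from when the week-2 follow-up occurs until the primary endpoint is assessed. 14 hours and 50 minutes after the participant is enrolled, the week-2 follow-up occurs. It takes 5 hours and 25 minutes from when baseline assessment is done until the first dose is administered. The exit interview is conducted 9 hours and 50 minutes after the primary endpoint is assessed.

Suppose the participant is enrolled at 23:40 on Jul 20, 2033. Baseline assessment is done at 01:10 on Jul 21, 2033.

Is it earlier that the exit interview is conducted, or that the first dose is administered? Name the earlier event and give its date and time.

The participant is enrolled: 23:40 Jul 20, 2033.
The week-2 follow-up occurs: 23:40 Jul 20, 2033 + 14h50m = 14:30 Jul 21, 2033.
The primary endpoint is assessed: 14:30 Jul 21, 2033 + 9h05m = 23:35 Jul 21, 2033.
The exit interview is conducted: 23:35 Jul 21, 2033 + 9h50m = 09:25 Jul 22, 2033.
Baseline assessment is done: 01:10 Jul 21, 2033.
The first dose is administered: 01:10 Jul 21, 2033 + 5h25m = 06:35 Jul 21, 2033.
Comparing: the exit interview is conducted at 09:25 Jul 22, 2033 vs the first dose is administered at 06:35 Jul 21, 2033. Earlier: the first dose is administered.

The first dose is administered — 06:35 on Jul 21, 2033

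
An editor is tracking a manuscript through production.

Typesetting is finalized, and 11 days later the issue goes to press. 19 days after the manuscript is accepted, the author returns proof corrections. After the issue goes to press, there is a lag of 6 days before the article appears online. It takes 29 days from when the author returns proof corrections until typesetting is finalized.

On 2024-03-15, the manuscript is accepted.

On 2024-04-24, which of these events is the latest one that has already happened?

The author returns proof corrections

The manuscript is accepted: Mar 15, 2024.
The author returns proof corrections: Mar 15, 2024 + 19 days = Apr 3, 2024.
Typesetting is finalized: Apr 3, 2024 + 29 days = May 2, 2024.
The issue goes to press: May 2, 2024 + 11 days = May 13, 2024.
The article appears online: May 13, 2024 + 6 days = May 19, 2024.
Apr 24, 2024 falls between when the author returns proof corrections (Apr 3, 2024) and when typesetting is finalized (May 2, 2024).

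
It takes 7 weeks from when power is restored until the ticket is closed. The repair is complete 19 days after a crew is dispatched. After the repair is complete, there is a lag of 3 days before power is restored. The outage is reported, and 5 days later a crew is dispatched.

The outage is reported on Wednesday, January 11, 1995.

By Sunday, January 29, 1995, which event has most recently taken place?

A crew is dispatched

The outage is reported: Jan 11, 1995.
A crew is dispatched: Jan 11, 1995 + 5 days = Jan 16, 1995.
The repair is complete: Jan 16, 1995 + 19 days = Feb 4, 1995.
Power is restored: Feb 4, 1995 + 3 days = Feb 7, 1995.
The ticket is closed: Feb 7, 1995 + 7 weeks = Mar 28, 1995.
Jan 29, 1995 falls between when a crew is dispatched (Jan 16, 1995) and when the repair is complete (Feb 4, 1995).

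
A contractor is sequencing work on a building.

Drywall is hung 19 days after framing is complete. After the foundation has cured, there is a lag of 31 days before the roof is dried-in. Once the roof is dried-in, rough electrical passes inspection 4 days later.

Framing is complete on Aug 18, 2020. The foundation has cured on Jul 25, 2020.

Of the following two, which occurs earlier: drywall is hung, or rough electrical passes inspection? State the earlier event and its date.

Rough electrical passes inspection — Aug 29, 2020

Framing is complete: Aug 18, 2020.
Drywall is hung: Aug 18, 2020 + 19 days = Sep 6, 2020.
The foundation has cured: Jul 25, 2020.
The roof is dried-in: Jul 25, 2020 + 31 days = Aug 25, 2020.
Rough electrical passes inspection: Aug 25, 2020 + 4 days = Aug 29, 2020.
Comparing: drywall is hung on Sep 6, 2020 vs rough electrical passes inspection on Aug 29, 2020. Earlier: rough electrical passes inspection.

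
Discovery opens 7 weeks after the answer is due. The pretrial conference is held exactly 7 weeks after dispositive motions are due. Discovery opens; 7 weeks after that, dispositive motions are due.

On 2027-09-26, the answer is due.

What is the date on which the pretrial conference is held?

The answer is due: Sep 26, 2027.
Discovery opens: Sep 26, 2027 + 7 weeks = Nov 14, 2027.
Dispositive motions are due: Nov 14, 2027 + 7 weeks = Jan 2, 2028.
The pretrial conference is held: Jan 2, 2028 + 7 weeks = Feb 20, 2028.

2028-02-20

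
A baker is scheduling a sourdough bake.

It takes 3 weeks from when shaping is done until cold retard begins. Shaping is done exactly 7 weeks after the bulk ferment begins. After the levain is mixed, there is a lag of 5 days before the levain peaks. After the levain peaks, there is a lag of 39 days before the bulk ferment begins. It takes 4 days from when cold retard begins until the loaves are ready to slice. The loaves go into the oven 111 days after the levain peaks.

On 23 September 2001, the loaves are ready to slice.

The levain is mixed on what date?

The loaves are ready to slice: Sep 23, 2001.
Cold retard begins: Sep 23, 2001 − 4 days = Sep 19, 2001.
Shaping is done: Sep 19, 2001 − 3 weeks = Aug 29, 2001.
The bulk ferment begins: Aug 29, 2001 − 7 weeks = Jul 11, 2001.
The levain peaks: Jul 11, 2001 − 39 days = Jun 2, 2001.
The levain is mixed: Jun 2, 2001 − 5 days = May 28, 2001.

28 May 2001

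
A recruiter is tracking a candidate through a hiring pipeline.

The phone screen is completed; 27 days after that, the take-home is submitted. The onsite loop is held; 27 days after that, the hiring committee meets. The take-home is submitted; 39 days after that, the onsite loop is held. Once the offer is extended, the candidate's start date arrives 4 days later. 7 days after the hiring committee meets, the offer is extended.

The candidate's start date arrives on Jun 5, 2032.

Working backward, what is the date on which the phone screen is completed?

The candidate's start date arrives: Jun 5, 2032.
The offer is extended: Jun 5, 2032 − 4 days = Jun 1, 2032.
The hiring committee meets: Jun 1, 2032 − 7 days = May 25, 2032.
The onsite loop is held: May 25, 2032 − 27 days = Apr 28, 2032.
The take-home is submitted: Apr 28, 2032 − 39 days = Mar 20, 2032.
The phone screen is completed: Mar 20, 2032 − 27 days = Feb 22, 2032.

Feb 22, 2032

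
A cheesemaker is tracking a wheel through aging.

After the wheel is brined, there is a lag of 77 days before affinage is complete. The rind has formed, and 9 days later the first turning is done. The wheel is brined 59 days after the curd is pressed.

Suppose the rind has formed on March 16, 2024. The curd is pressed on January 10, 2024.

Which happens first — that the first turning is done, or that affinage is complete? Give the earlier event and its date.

The rind has formed: Mar 16, 2024.
The first turning is done: Mar 16, 2024 + 9 days = Mar 25, 2024.
The curd is pressed: Jan 10, 2024.
The wheel is brined: Jan 10, 2024 + 59 days = Mar 9, 2024.
Affinage is complete: Mar 9, 2024 + 77 days = May 25, 2024.
Comparing: the first turning is done on Mar 25, 2024 vs affinage is complete on May 25, 2024. Earlier: the first turning is done.

The first turning is done — March 25, 2024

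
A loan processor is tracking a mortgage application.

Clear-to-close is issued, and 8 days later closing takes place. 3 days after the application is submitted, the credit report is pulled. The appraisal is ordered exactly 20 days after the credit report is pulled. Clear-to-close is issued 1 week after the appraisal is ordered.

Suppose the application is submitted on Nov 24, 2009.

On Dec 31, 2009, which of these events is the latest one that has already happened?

The application is submitted: Nov 24, 2009.
The credit report is pulled: Nov 24, 2009 + 3 days = Nov 27, 2009.
The appraisal is ordered: Nov 27, 2009 + 20 days = Dec 17, 2009.
Clear-to-close is issued: Dec 17, 2009 + 1 week = Dec 24, 2009.
Closing takes place: Dec 24, 2009 + 8 days = Jan 1, 2010.
Dec 31, 2009 falls between when clear-to-close is issued (Dec 24, 2009) and when closing takes place (Jan 1, 2010).

Clear-to-close is issued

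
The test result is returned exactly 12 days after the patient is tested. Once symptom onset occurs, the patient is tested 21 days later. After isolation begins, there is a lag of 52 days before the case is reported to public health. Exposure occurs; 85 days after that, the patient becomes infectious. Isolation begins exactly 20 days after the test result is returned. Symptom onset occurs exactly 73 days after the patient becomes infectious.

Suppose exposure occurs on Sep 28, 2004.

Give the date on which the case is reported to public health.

Exposure occurs: Sep 28, 2004.
The patient becomes infectious: Sep 28, 2004 + 85 days = Dec 22, 2004.
Symptom onset occurs: Dec 22, 2004 + 73 days = Mar 5, 2005.
The patient is tested: Mar 5, 2005 + 21 days = Mar 26, 2005.
The test result is returned: Mar 26, 2005 + 12 days = Apr 7, 2005.
Isolation begins: Apr 7, 2005 + 20 days = Apr 27, 2005.
The case is reported to public health: Apr 27, 2005 + 52 days = Jun 18, 2005.

Jun 18, 2005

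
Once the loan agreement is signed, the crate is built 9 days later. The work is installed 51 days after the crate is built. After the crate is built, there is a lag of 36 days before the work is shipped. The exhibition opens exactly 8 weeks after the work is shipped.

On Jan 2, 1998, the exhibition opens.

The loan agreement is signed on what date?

The exhibition opens: Jan 2, 1998.
The work is shipped: Jan 2, 1998 − 8 weeks = Nov 7, 1997.
The crate is built: Nov 7, 1997 − 36 days = Oct 2, 1997.
The loan agreement is signed: Oct 2, 1997 − 9 days = Sep 23, 1997.

Sep 23, 1997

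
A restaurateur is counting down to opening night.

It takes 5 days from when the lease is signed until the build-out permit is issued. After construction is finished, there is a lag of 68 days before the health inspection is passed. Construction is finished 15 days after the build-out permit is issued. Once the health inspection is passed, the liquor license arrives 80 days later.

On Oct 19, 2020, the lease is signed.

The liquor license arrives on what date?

The lease is signed: Oct 19, 2020.
The build-out permit is issued: Oct 19, 2020 + 5 days = Oct 24, 2020.
Construction is finished: Oct 24, 2020 + 15 days = Nov 8, 2020.
The health inspection is passed: Nov 8, 2020 + 68 days = Jan 15, 2021.
The liquor license arrives: Jan 15, 2021 + 80 days = Apr 5, 2021.

Apr 5, 2021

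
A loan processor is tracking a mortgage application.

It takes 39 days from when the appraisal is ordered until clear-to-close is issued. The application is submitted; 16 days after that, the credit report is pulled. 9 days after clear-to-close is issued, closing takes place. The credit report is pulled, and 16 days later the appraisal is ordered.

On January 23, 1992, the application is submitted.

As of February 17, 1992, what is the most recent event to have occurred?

The credit report is pulled

The application is submitted: Jan 23, 1992.
The credit report is pulled: Jan 23, 1992 + 16 days = Feb 8, 1992.
The appraisal is ordered: Feb 8, 1992 + 16 days = Feb 24, 1992.
Clear-to-close is issued: Feb 24, 1992 + 39 days = Apr 3, 1992.
Closing takes place: Apr 3, 1992 + 9 days = Apr 12, 1992.
Feb 17, 1992 falls between when the credit report is pulled (Feb 8, 1992) and when the appraisal is ordered (Feb 24, 1992).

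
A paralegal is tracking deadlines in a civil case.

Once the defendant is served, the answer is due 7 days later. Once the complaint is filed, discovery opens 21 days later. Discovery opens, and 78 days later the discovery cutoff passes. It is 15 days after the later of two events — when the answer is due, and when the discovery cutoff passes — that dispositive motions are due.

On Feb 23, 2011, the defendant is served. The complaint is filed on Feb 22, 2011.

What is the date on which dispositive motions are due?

Jun 16, 2011

The defendant is served: Feb 23, 2011.
The answer is due: Feb 23, 2011 + 7 days = Mar 2, 2011.
The complaint is filed: Feb 22, 2011.
Discovery opens: Feb 22, 2011 + 21 days = Mar 15, 2011.
The discovery cutoff passes: Mar 15, 2011 + 78 days = Jun 1, 2011.
Both prerequisites met — the answer is due (Mar 2, 2011), the discovery cutoff passes (Jun 1, 2011); the later is Jun 1, 2011.
Dispositive motions are due: Jun 1, 2011 + 15 days = Jun 16, 2011.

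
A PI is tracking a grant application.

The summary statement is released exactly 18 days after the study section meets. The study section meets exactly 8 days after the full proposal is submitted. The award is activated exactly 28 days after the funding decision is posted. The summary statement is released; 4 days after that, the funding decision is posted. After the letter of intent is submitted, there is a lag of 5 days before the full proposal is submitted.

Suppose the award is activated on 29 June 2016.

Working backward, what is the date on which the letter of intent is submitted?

27 April 2016

The award is activated: Jun 29, 2016.
The funding decision is posted: Jun 29, 2016 − 28 days = Jun 1, 2016.
The summary statement is released: Jun 1, 2016 − 4 days = May 28, 2016.
The study section meets: May 28, 2016 − 18 days = May 10, 2016.
The full proposal is submitted: May 10, 2016 − 8 days = May 2, 2016.
The letter of intent is submitted: May 2, 2016 − 5 days = Apr 27, 2016.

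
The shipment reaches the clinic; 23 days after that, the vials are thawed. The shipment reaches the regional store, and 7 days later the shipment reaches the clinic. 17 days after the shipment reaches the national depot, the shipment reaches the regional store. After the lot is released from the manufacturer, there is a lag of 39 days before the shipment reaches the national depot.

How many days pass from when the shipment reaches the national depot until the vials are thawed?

Causal path: the shipment reaches the national depot → the shipment reaches the regional store → the shipment reaches the clinic → the vials are thawed.
Total delay along the path: 17 + 7 + 23 = 47 days.

47 days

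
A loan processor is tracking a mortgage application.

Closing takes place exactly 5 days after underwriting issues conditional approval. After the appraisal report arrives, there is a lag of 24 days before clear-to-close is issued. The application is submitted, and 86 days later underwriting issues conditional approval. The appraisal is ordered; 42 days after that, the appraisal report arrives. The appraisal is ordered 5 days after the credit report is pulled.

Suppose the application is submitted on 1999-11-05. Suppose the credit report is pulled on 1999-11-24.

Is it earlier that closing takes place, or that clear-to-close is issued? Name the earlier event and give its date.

Clear-to-close is issued — 2000-02-03

The application is submitted: Nov 5, 1999.
Underwriting issues conditional approval: Nov 5, 1999 + 86 days = Jan 30, 2000.
Closing takes place: Jan 30, 2000 + 5 days = Feb 4, 2000.
The credit report is pulled: Nov 24, 1999.
The appraisal is ordered: Nov 24, 1999 + 5 days = Nov 29, 1999.
The appraisal report arrives: Nov 29, 1999 + 42 days = Jan 10, 2000.
Clear-to-close is issued: Jan 10, 2000 + 24 days = Feb 3, 2000.
Comparing: closing takes place on Feb 4, 2000 vs clear-to-close is issued on Feb 3, 2000. Earlier: clear-to-close is issued.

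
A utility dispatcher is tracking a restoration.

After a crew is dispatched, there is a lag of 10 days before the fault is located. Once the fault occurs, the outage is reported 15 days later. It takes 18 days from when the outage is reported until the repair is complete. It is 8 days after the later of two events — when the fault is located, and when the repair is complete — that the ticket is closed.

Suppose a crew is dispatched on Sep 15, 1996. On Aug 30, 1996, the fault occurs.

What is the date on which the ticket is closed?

Oct 10, 1996

A crew is dispatched: Sep 15, 1996.
The fault is located: Sep 15, 1996 + 10 days = Sep 25, 1996.
The fault occurs: Aug 30, 1996.
The outage is reported: Aug 30, 1996 + 15 days = Sep 14, 1996.
The repair is complete: Sep 14, 1996 + 18 days = Oct 2, 1996.
Both prerequisites met — the fault is located (Sep 25, 1996), the repair is complete (Oct 2, 1996); the later is Oct 2, 1996.
The ticket is closed: Oct 2, 1996 + 8 days = Oct 10, 1996.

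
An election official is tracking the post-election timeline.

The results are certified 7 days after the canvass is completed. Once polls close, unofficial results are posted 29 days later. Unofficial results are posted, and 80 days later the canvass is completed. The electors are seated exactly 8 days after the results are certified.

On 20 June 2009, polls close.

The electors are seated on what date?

22 October 2009

Polls close: Jun 20, 2009.
Unofficial results are posted: Jun 20, 2009 + 29 days = Jul 19, 2009.
The canvass is completed: Jul 19, 2009 + 80 days = Oct 7, 2009.
The results are certified: Oct 7, 2009 + 7 days = Oct 14, 2009.
The electors are seated: Oct 14, 2009 + 8 days = Oct 22, 2009.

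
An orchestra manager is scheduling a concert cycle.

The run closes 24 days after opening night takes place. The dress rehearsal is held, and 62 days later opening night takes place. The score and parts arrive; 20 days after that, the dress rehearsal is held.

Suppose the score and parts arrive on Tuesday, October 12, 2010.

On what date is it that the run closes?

The score and parts arrive: Oct 12, 2010.
The dress rehearsal is held: Oct 12, 2010 + 20 days = Nov 1, 2010.
Opening night takes place: Nov 1, 2010 + 62 days = Jan 2, 2011.
The run closes: Jan 2, 2011 + 24 days = Jan 26, 2011.

Wednesday, January 26, 2011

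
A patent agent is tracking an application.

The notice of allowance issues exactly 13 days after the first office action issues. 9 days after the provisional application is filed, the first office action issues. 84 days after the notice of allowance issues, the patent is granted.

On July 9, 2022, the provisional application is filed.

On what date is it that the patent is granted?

The provisional application is filed: Jul 9, 2022.
The first office action issues: Jul 9, 2022 + 9 days = Jul 18, 2022.
The notice of allowance issues: Jul 18, 2022 + 13 days = Jul 31, 2022.
The patent is granted: Jul 31, 2022 + 84 days = Oct 23, 2022.

October 23, 2022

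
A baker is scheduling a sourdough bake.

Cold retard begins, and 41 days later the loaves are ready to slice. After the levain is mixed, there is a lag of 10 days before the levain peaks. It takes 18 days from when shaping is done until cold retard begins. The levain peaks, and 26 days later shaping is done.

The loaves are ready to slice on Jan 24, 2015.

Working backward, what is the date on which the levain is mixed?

The loaves are ready to slice: Jan 24, 2015.
Cold retard begins: Jan 24, 2015 − 41 days = Dec 14, 2014.
Shaping is done: Dec 14, 2014 − 18 days = Nov 26, 2014.
The levain peaks: Nov 26, 2014 − 26 days = Oct 31, 2014.
The levain is mixed: Oct 31, 2014 − 10 days = Oct 21, 2014.

Oct 21, 2014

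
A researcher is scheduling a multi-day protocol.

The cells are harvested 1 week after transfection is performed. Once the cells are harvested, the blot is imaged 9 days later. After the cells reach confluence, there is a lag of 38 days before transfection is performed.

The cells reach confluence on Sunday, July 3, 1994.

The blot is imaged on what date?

Friday, August 26, 1994

The cells reach confluence: Jul 3, 1994.
Transfection is performed: Jul 3, 1994 + 38 days = Aug 10, 1994.
The cells are harvested: Aug 10, 1994 + 1 week = Aug 17, 1994.
The blot is imaged: Aug 17, 1994 + 9 days = Aug 26, 1994.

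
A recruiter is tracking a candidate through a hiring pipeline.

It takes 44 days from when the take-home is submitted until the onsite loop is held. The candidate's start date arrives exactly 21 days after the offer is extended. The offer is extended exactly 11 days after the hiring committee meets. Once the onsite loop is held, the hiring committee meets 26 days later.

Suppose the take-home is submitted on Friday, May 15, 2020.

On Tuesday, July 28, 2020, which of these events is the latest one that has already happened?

The hiring committee meets

The take-home is submitted: May 15, 2020.
The onsite loop is held: May 15, 2020 + 44 days = Jun 28, 2020.
The hiring committee meets: Jun 28, 2020 + 26 days = Jul 24, 2020.
The offer is extended: Jul 24, 2020 + 11 days = Aug 4, 2020.
The candidate's start date arrives: Aug 4, 2020 + 21 days = Aug 25, 2020.
Jul 28, 2020 falls between when the hiring committee meets (Jul 24, 2020) and when the offer is extended (Aug 4, 2020).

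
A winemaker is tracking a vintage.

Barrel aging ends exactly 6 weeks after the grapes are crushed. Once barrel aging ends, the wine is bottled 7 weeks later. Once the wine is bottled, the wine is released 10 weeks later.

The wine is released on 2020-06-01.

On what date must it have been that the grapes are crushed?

2019-12-23

The wine is released: Jun 1, 2020.
The wine is bottled: Jun 1, 2020 − 10 weeks = Mar 23, 2020.
Barrel aging ends: Mar 23, 2020 − 7 weeks = Feb 3, 2020.
The grapes are crushed: Feb 3, 2020 − 6 weeks = Dec 23, 2019.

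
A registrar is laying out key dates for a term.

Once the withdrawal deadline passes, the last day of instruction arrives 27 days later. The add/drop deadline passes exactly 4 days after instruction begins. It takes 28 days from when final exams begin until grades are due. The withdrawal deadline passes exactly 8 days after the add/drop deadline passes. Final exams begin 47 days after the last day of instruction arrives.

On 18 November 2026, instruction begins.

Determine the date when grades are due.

Instruction begins: Nov 18, 2026.
The add/drop deadline passes: Nov 18, 2026 + 4 days = Nov 22, 2026.
The withdrawal deadline passes: Nov 22, 2026 + 8 days = Nov 30, 2026.
The last day of instruction arrives: Nov 30, 2026 + 27 days = Dec 27, 2026.
Final exams begin: Dec 27, 2026 + 47 days = Feb 12, 2027.
Grades are due: Feb 12, 2027 + 28 days = Mar 12, 2027.

12 March 2027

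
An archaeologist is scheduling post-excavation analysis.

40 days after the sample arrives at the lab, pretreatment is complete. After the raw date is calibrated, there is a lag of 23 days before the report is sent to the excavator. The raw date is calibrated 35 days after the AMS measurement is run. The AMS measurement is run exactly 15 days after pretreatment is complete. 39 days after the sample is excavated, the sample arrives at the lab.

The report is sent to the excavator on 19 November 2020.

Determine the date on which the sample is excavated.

The report is sent to the excavator: Nov 19, 2020.
The raw date is calibrated: Nov 19, 2020 − 23 days = Oct 27, 2020.
The AMS measurement is run: Oct 27, 2020 − 35 days = Sep 22, 2020.
Pretreatment is complete: Sep 22, 2020 − 15 days = Sep 7, 2020.
The sample arrives at the lab: Sep 7, 2020 − 40 days = Jul 29, 2020.
The sample is excavated: Jul 29, 2020 − 39 days = Jun 20, 2020.

20 June 2020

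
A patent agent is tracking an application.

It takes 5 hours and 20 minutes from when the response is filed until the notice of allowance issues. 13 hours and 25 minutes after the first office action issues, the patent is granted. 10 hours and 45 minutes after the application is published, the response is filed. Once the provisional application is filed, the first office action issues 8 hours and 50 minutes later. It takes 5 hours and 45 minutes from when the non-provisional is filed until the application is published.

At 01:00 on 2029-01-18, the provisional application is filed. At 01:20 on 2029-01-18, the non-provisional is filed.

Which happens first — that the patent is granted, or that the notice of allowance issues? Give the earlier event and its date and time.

The notice of allowance issues — 23:10 on 2029-01-18

The provisional application is filed: 01:00 Jan 18, 2029.
The first office action issues: 01:00 Jan 18, 2029 + 8h50m = 09:50 Jan 18, 2029.
The patent is granted: 09:50 Jan 18, 2029 + 13h25m = 23:15 Jan 18, 2029.
The non-provisional is filed: 01:20 Jan 18, 2029.
The application is published: 01:20 Jan 18, 2029 + 5h45m = 07:05 Jan 18, 2029.
The response is filed: 07:05 Jan 18, 2029 + 10h45m = 17:50 Jan 18, 2029.
The notice of allowance issues: 17:50 Jan 18, 2029 + 5h20m = 23:10 Jan 18, 2029.
Comparing: the patent is granted at 23:15 Jan 18, 2029 vs the notice of allowance issues at 23:10 Jan 18, 2029. Earlier: the notice of allowance issues.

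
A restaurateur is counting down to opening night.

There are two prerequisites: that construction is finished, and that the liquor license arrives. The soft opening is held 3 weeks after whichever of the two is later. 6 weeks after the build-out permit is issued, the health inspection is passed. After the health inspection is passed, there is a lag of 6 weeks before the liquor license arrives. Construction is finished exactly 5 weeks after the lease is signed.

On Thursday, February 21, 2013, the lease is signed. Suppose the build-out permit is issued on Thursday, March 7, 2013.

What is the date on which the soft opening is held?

Thursday, June 20, 2013

The lease is signed: Feb 21, 2013.
Construction is finished: Feb 21, 2013 + 5 weeks = Mar 28, 2013.
The build-out permit is issued: Mar 7, 2013.
The health inspection is passed: Mar 7, 2013 + 6 weeks = Apr 18, 2013.
The liquor license arrives: Apr 18, 2013 + 6 weeks = May 30, 2013.
Both prerequisites met — construction is finished (Mar 28, 2013), the liquor license arrives (May 30, 2013); the later is May 30, 2013.
The soft opening is held: May 30, 2013 + 3 weeks = Jun 20, 2013.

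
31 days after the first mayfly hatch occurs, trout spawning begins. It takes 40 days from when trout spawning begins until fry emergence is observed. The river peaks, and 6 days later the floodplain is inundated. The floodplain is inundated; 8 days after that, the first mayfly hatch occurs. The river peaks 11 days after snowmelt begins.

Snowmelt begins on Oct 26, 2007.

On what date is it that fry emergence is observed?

Snowmelt begins: Oct 26, 2007.
The river peaks: Oct 26, 2007 + 11 days = Nov 6, 2007.
The floodplain is inundated: Nov 6, 2007 + 6 days = Nov 12, 2007.
The first mayfly hatch occurs: Nov 12, 2007 + 8 days = Nov 20, 2007.
Trout spawning begins: Nov 20, 2007 + 31 days = Dec 21, 2007.
Fry emergence is observed: Dec 21, 2007 + 40 days = Jan 30, 2008.

Jan 30, 2008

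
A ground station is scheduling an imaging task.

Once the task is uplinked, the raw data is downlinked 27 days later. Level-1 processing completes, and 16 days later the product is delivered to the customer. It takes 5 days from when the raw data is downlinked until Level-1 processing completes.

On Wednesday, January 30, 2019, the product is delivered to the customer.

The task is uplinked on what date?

Thursday, December 13, 2018

The product is delivered to the customer: Jan 30, 2019.
Level-1 processing completes: Jan 30, 2019 − 16 days = Jan 14, 2019.
The raw data is downlinked: Jan 14, 2019 − 5 days = Jan 9, 2019.
The task is uplinked: Jan 9, 2019 − 27 days = Dec 13, 2018.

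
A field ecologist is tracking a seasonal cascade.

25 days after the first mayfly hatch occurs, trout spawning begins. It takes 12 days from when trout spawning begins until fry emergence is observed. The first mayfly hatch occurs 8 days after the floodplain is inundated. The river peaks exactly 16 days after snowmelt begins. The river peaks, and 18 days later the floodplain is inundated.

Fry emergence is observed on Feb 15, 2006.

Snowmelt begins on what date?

Fry emergence is observed: Feb 15, 2006.
Trout spawning begins: Feb 15, 2006 − 12 days = Feb 3, 2006.
The first mayfly hatch occurs: Feb 3, 2006 − 25 days = Jan 9, 2006.
The floodplain is inundated: Jan 9, 2006 − 8 days = Jan 1, 2006.
The river peaks: Jan 1, 2006 − 18 days = Dec 14, 2005.
Snowmelt begins: Dec 14, 2005 − 16 days = Nov 28, 2005.

Nov 28, 2005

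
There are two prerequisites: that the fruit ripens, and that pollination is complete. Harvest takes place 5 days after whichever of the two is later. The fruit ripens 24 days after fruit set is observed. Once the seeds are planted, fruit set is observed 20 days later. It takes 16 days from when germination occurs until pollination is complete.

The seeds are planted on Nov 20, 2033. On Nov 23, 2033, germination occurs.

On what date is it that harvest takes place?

The seeds are planted: Nov 20, 2033.
Fruit set is observed: Nov 20, 2033 + 20 days = Dec 10, 2033.
The fruit ripens: Dec 10, 2033 + 24 days = Jan 3, 2034.
Germination occurs: Nov 23, 2033.
Pollination is complete: Nov 23, 2033 + 16 days = Dec 9, 2033.
Both prerequisites met — the fruit ripens (Jan 3, 2034), pollination is complete (Dec 9, 2033); the later is Jan 3, 2034.
Harvest takes place: Jan 3, 2034 + 5 days = Jan 8, 2034.

Jan 8, 2034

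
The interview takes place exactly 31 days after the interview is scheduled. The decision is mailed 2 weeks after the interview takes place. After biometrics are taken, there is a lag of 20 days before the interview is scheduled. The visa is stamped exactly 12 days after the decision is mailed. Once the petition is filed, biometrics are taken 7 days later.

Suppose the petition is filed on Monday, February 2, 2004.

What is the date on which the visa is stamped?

Monday, April 26, 2004

The petition is filed: Feb 2, 2004.
Biometrics are taken: Feb 2, 2004 + 7 days = Feb 9, 2004.
The interview is scheduled: Feb 9, 2004 + 20 days = Feb 29, 2004.
The interview takes place: Feb 29, 2004 + 31 days = Mar 31, 2004.
The decision is mailed: Mar 31, 2004 + 2 weeks = Apr 14, 2004.
The visa is stamped: Apr 14, 2004 + 12 days = Apr 26, 2004.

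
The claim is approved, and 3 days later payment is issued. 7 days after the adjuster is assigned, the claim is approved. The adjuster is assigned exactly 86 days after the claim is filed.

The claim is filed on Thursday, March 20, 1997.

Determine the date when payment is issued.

Tuesday, June 24, 1997

The claim is filed: Mar 20, 1997.
The adjuster is assigned: Mar 20, 1997 + 86 days = Jun 14, 1997.
The claim is approved: Jun 14, 1997 + 7 days = Jun 21, 1997.
Payment is issued: Jun 21, 1997 + 3 days = Jun 24, 1997.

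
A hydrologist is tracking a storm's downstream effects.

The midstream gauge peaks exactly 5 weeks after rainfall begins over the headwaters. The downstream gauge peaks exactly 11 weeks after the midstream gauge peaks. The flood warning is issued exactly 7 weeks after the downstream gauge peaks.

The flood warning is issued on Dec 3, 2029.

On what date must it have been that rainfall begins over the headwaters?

Jun 25, 2029

The flood warning is issued: Dec 3, 2029.
The downstream gauge peaks: Dec 3, 2029 − 7 weeks = Oct 15, 2029.
The midstream gauge peaks: Oct 15, 2029 − 11 weeks = Jul 30, 2029.
Rainfall begins over the headwaters: Jul 30, 2029 − 5 weeks = Jun 25, 2029.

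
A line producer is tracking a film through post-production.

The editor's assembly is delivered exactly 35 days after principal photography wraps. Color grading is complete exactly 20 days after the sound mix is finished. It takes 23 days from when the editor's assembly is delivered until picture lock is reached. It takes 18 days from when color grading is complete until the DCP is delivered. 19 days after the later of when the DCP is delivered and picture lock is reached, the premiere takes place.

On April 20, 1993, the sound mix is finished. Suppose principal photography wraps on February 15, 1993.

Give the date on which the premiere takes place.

The sound mix is finished: Apr 20, 1993.
Color grading is complete: Apr 20, 1993 + 20 days = May 10, 1993.
The DCP is delivered: May 10, 1993 + 18 days = May 28, 1993.
Principal photography wraps: Feb 15, 1993.
The editor's assembly is delivered: Feb 15, 1993 + 35 days = Mar 22, 1993.
Picture lock is reached: Mar 22, 1993 + 23 days = Apr 14, 1993.
Both prerequisites met — the DCP is delivered (May 28, 1993), picture lock is reached (Apr 14, 1993); the later is May 28, 1993.
The premiere takes place: May 28, 1993 + 19 days = Jun 16, 1993.

June 16, 1993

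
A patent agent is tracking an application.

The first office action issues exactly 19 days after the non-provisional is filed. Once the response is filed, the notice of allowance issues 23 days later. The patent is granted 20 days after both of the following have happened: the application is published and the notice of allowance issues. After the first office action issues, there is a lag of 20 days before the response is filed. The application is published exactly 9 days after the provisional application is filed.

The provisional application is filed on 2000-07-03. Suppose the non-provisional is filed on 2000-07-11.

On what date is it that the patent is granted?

The provisional application is filed: Jul 3, 2000.
The application is published: Jul 3, 2000 + 9 days = Jul 12, 2000.
The non-provisional is filed: Jul 11, 2000.
The first office action issues: Jul 11, 2000 + 19 days = Jul 30, 2000.
The response is filed: Jul 30, 2000 + 20 days = Aug 19, 2000.
The notice of allowance issues: Aug 19, 2000 + 23 days = Sep 11, 2000.
Both prerequisites met — the application is published (Jul 12, 2000), the notice of allowance issues (Sep 11, 2000); the later is Sep 11, 2000.
The patent is granted: Sep 11, 2000 + 20 days = Oct 1, 2000.

2000-10-01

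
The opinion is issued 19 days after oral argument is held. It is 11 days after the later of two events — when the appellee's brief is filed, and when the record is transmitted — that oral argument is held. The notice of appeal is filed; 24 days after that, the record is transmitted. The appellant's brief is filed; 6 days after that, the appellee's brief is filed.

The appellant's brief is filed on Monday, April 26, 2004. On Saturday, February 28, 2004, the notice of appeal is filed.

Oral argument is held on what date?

Thursday, May 13, 2004

The appellant's brief is filed: Apr 26, 2004.
The appellee's brief is filed: Apr 26, 2004 + 6 days = May 2, 2004.
The notice of appeal is filed: Feb 28, 2004.
The record is transmitted: Feb 28, 2004 + 24 days = Mar 23, 2004.
Both prerequisites met — the appellee's brief is filed (May 2, 2004), the record is transmitted (Mar 23, 2004); the later is May 2, 2004.
Oral argument is held: May 2, 2004 + 11 days = May 13, 2004.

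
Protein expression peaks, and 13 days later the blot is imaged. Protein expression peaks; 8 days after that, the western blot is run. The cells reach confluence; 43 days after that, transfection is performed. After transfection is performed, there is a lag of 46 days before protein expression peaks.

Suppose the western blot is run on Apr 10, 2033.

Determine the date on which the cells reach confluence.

Jan 3, 2033

The western blot is run: Apr 10, 2033.
Protein expression peaks: Apr 10, 2033 − 8 days = Apr 2, 2033.
Transfection is performed: Apr 2, 2033 − 46 days = Feb 15, 2033.
The cells reach confluence: Feb 15, 2033 − 43 days = Jan 3, 2033.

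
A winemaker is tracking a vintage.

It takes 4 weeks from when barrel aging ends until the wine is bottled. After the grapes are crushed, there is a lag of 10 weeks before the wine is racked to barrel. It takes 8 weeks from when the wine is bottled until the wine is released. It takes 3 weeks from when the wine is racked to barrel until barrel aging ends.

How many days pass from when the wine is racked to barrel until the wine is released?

105 days

Causal path: the wine is racked to barrel → barrel aging ends → the wine is bottled → the wine is released.
Total delay along the path: 3 + 4 + 8 weeks = 15 weeks = 105 days.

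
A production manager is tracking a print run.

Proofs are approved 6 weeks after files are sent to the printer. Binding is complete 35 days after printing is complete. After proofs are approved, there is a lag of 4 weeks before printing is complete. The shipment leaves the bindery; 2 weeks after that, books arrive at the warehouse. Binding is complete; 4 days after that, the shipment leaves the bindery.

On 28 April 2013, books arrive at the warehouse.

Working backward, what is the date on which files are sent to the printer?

26 December 2012

Books arrive at the warehouse: Apr 28, 2013.
The shipment leaves the bindery: Apr 28, 2013 − 2 weeks = Apr 14, 2013.
Binding is complete: Apr 14, 2013 − 4 days = Apr 10, 2013.
Printing is complete: Apr 10, 2013 − 35 days = Mar 6, 2013.
Proofs are approved: Mar 6, 2013 − 4 weeks = Feb 6, 2013.
Files are sent to the printer: Feb 6, 2013 − 6 weeks = Dec 26, 2012.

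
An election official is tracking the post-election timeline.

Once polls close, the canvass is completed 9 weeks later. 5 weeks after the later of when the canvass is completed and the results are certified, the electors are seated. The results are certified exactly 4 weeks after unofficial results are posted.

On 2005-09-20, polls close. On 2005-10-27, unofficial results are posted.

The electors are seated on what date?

Polls close: Sep 20, 2005.
The canvass is completed: Sep 20, 2005 + 9 weeks = Nov 22, 2005.
Unofficial results are posted: Oct 27, 2005.
The results are certified: Oct 27, 2005 + 4 weeks = Nov 24, 2005.
Both prerequisites met — the canvass is completed (Nov 22, 2005), the results are certified (Nov 24, 2005); the later is Nov 24, 2005.
The electors are seated: Nov 24, 2005 + 5 weeks = Dec 29, 2005.

2005-12-29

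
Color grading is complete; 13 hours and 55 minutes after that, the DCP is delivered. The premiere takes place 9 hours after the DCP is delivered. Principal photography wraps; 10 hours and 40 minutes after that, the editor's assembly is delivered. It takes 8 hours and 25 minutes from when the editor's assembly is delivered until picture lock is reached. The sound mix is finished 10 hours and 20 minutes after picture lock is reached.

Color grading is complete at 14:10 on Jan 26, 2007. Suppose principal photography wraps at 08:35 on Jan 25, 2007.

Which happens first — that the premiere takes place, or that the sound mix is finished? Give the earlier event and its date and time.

The sound mix is finished — 14:00 on Jan 26, 2007

Color grading is complete: 14:10 Jan 26, 2007.
The DCP is delivered: 14:10 Jan 26, 2007 + 13h55m = 04:05 Jan 27, 2007.
The premiere takes place: 04:05 Jan 27, 2007 + 9h = 13:05 Jan 27, 2007.
Principal photography wraps: 08:35 Jan 25, 2007.
The editor's assembly is delivered: 08:35 Jan 25, 2007 + 10h40m = 19:15 Jan 25, 2007.
Picture lock is reached: 19:15 Jan 25, 2007 + 8h25m = 03:40 Jan 26, 2007.
The sound mix is finished: 03:40 Jan 26, 2007 + 10h20m = 14:00 Jan 26, 2007.
Comparing: the premiere takes place at 13:05 Jan 27, 2007 vs the sound mix is finished at 14:00 Jan 26, 2007. Earlier: the sound mix is finished.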